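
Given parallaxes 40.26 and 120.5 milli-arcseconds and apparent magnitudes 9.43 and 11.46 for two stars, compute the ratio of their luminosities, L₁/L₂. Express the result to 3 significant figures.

L₁/L₂ = 58.1

d₁ = 1/p₁ = 1/0.04026″ = 24.839 pc; d₂ = 1/p₂ = 1/0.1205″ = 8.2988 pc.
M₁ = m₁ − 5 log₁₀ d₁ + 5 = 9.43 − 6.9757 + 5 = 7.4543.
M₂ = 11.46 − 4.5951 + 5 = 11.8649.
L₁/L₂ = 10^(0.4(M₂ − M₁)) = 10^(0.4 × 4.4106) = 10^1.76424 = 58.109.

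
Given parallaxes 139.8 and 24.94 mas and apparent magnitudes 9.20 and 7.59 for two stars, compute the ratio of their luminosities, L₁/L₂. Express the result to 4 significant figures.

d₁ = 1/p₁ = 1/0.1398″ = 7.1531 pc; d₂ = 1/p₂ = 1/0.02494″ = 40.096 pc.
M₁ = m₁ − 5 log₁₀ d₁ + 5 = 9.20 − 4.2725 + 5 = 9.9275.
M₂ = 7.59 − 8.0155 + 5 = 4.5745.
L₁/L₂ = 10^(0.4(M₂ − M₁)) = 10^(0.4 × (-5.3530)) = 10^(-2.14120) = 0.0072244.

L₁/L₂ = 0.007224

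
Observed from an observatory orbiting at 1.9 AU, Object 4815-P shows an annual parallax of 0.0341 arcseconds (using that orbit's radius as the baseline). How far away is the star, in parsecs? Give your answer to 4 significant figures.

With baseline B (in AU) and parallax p (in arcsec), d = B/p parsecs.
d = 1.9 / 0.0341 = 55.718 pc.

55.72 pc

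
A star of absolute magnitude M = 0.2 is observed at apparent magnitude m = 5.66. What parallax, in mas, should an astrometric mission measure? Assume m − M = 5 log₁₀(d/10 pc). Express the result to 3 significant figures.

8.09 mas

m − M = 5.66 − 0.2 = 5.46.
d = 10^((m−M)/5 + 1) = 10^2.092 = 123.59 pc.
p = 1/d = 1/123.59 = 0.0080913 arcsec = 8.0913 mas.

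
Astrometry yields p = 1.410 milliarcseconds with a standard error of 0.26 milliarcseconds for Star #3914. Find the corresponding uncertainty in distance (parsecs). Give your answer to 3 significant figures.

d = 1/p, so σ_d = σ_p / p².
σ_d = 0.000260 / (0.001410)² = 0.000260 / 0.0000019881 = 130.78 pc.

131 pc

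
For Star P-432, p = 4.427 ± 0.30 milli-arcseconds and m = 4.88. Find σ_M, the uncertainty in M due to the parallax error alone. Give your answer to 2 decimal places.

σ_M = 0.15 mag

M = m − 5 log₁₀ d + 5 = m + 5 log₁₀ p + 5, so ∂M/∂p = 5/(p ln 10).
σ_M = (5/ln 10) · (σ_p/p) = 2.1715 × 0.30/4.427 = 2.1715 × 0.067766 = 0.14715.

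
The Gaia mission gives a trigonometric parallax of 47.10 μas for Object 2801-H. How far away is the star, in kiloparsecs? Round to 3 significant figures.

p = 47.10 μas = 0.00004710 arcsec.
d = 1/p = 1/0.00004710 = 21231 pc.
= 21.231 kpc.

21.2 kpc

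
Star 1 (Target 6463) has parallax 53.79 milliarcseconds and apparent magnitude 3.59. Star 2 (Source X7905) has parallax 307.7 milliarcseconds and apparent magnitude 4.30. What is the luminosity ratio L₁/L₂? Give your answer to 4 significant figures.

d₁ = 1/p₁ = 1/0.05379″ = 18.591 pc; d₂ = 1/p₂ = 1/0.3077″ = 3.2499 pc.
M₁ = m₁ − 5 log₁₀ d₁ + 5 = 3.59 − 6.3465 + 5 = 2.2435.
M₂ = 4.30 − 2.5593 + 5 = 6.7407.
L₁/L₂ = 10^(0.4(M₂ − M₁)) = 10^(0.4 × 4.4972) = 10^1.79888 = 62.933.

L₁/L₂ = 62.93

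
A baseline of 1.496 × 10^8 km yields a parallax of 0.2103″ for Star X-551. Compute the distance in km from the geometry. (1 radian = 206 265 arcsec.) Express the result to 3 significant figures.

1.47 × 10^14 km

θ = 0.2103″ = 0.2103/206265 = 1.0196 × 10^-6 rad.
d = B/θ = (1.496 × 10^8) / (1.0196 × 10^-6) = 1.4672 × 10^14 km.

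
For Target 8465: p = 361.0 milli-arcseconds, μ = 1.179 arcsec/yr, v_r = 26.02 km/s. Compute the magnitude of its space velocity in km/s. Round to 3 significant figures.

30.3 km/s

d = 1/p = 1/0.3610″ = 2.7701 pc.
v_t = 4.740 μ d = 4.740 × 1.179 × 2.7701 = 15.481 km/s.
v = √(v_r² + v_t²) = √(26.02² + 15.481²) = √916.702 = 30.277 km/s.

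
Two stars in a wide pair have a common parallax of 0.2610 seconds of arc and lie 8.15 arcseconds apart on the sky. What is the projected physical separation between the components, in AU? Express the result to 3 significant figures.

31.2 AU

d = 1/p = 1/0.2610″ = 3.8314 pc.
At distance d (pc), an angle of θ arcsec spans θ·d AU: s = 8.15 × 3.8314 = 31.226 AU.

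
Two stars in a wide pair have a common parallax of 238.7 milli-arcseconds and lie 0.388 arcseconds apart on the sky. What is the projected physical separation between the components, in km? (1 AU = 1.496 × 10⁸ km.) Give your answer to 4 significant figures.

d = 1/p = 1/0.2387″ = 4.1894 pc.
At distance d (pc), an angle of θ arcsec spans θ·d AU: s = 0.388 × 4.1894 = 1.6255 AU.
= 1.6255 × 1.496 × 10⁸ km = 2.4317 × 10^8 km.

2.432 × 10^8 km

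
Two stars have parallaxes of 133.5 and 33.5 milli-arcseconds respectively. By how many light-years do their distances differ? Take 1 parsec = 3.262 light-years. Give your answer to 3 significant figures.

72.9 ly

d_A = 1/0.1335″ = 7.4906 pc; d_B = 1/0.03350″ = 29.851 pc.
|d_B − d_A| = |29.851 − 7.4906| = 22.36 pc = 22.36 × 3.262 ly = 72.938 ly.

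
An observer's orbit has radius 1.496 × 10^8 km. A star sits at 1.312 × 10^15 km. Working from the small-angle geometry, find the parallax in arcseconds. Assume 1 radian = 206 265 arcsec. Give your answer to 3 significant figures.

0.0235 arcsec

θ ≈ B/d = (1.496 × 10^8) / (1.312 × 10^15) = 1.1402 × 10^-7 rad.
In arcseconds: 1.1402 × 10^-7 × 206265 = 0.023518″.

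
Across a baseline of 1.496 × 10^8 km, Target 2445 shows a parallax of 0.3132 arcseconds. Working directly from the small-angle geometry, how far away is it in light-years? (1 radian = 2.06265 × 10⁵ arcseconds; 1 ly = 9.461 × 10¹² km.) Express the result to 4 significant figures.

θ = 0.3132″ = 0.3132/206265 = 1.5184 × 10^-6 rad.
d = B/θ = (1.496 × 10^8) / (1.5184 × 10^-6) = 9.8525 × 10^13 km = (9.8525 × 10^13) / (9.461 × 10^12) ly = 10.414 ly.

10.41 ly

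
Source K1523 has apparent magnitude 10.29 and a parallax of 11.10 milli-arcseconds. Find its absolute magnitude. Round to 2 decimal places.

M = 5.52

d = 1/p = 1/0.01110″ = 90.09 pc.
m − M = 5 log₁₀(90.09) − 5 = 9.7734 − 5 = 4.7734.
M = m − (m − M) = 10.29 − 4.7734 = 5.52.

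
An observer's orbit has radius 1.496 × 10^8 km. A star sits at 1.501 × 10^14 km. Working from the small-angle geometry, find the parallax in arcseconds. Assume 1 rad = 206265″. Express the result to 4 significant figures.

0.2056 arcsec

θ ≈ B/d = (1.496 × 10^8) / (1.501 × 10^14) = 9.9667 × 10^-7 rad.
In arcseconds: 9.9667 × 10^-7 × 206265 = 0.20558″.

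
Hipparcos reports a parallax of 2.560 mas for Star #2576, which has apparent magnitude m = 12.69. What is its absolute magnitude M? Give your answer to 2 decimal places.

M = 4.73

d = 1/p = 1/0.002560″ = 390.63 pc.
m − M = 5 log₁₀(390.63) − 5 = 12.9588 − 5 = 7.9588.
M = m − (m − M) = 12.69 − 7.9588 = 4.73.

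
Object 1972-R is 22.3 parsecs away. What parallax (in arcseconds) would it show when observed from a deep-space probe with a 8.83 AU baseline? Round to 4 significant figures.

p (arcsec) = B (AU) / d (pc).
p = 8.83 / 22.3 = 0.39596 arcsec.

0.3960 arcsec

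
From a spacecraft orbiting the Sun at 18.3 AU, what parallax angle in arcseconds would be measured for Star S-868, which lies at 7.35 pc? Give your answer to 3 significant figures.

2.49 arcsec

p (arcsec) = B (AU) / d (pc).
p = 18.3 / 7.35 = 2.4898 arcsec.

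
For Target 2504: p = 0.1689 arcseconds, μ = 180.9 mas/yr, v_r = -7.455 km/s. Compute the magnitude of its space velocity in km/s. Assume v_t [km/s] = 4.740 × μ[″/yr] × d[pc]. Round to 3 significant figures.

9.02 km/s

d = 1/p = 1/0.1689″ = 5.9207 pc.
μ = 180.9 mas/yr = 0.1809 ″/yr.
v_t = 4.740 μ d = 4.740 × 0.1809 × 5.9207 = 5.0768 km/s.
v = √(v_r² + v_t²) = √((-7.455)² + 5.0768²) = √81.3509 = 9.0195 km/s.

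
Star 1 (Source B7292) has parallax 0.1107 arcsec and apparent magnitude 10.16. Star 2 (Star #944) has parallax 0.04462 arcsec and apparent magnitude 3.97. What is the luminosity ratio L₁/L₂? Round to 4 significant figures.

d₁ = 1/p₁ = 1/0.1107″ = 9.0334 pc; d₂ = 1/p₂ = 1/0.04462″ = 22.411 pc.
M₁ = m₁ − 5 log₁₀ d₁ + 5 = 10.16 − 4.7793 + 5 = 10.3807.
M₂ = 3.97 − 6.7523 + 5 = 2.2177.
L₁/L₂ = 10^(0.4(M₂ − M₁)) = 10^(0.4 × (-8.1630)) = 10^(-3.26520) = 0.000543.

L₁/L₂ = 0.0005430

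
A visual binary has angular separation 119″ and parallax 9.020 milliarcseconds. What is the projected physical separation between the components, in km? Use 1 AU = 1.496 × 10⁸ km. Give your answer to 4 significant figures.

d = 1/p = 1/0.009020″ = 110.86 pc.
At distance d (pc), an angle of θ arcsec spans θ·d AU: s = 119 × 110.86 = 13192 AU.
= 13192 × 1.496 × 10⁸ km = 1.9735 × 10^12 km.

1.974 × 10^12 km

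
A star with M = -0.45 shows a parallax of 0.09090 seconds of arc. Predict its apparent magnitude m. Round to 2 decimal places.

m = -0.24

d = 1/p = 1/0.09090″ = 11.001 pc.
m − M = 5 log₁₀ d − 5 = 5 log₁₀(11.001) − 5 = 5.2072 − 5 = 0.2072.
m = M + (m − M) = -0.45 + 0.2072 = -0.24.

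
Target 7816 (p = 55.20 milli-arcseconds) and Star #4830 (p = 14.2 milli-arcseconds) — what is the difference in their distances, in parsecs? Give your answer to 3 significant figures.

d_A = 1/0.05520″ = 18.116 pc; d_B = 1/0.01420″ = 70.423 pc.
|d_B − d_A| = |70.423 − 18.116| = 52.307 pc.

52.3 pc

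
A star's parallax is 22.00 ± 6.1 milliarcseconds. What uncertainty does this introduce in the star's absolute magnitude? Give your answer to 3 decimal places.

M = m − 5 log₁₀ d + 5 = m + 5 log₁₀ p + 5, so ∂M/∂p = 5/(p ln 10).
σ_M = (5/ln 10) · (σ_p/p) = 2.1715 × 6.1/22.00 = 2.1715 × 0.27727 = 0.60209.

σ_M = 0.602 mag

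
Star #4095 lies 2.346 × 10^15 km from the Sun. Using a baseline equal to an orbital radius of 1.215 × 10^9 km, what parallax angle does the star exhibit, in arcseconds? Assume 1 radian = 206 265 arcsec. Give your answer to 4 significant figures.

0.1068 arcsec

θ ≈ B/d = (1.215 × 10^9) / (2.346 × 10^15) = 5.1790 × 10^-7 rad.
In arcseconds: 5.1790 × 10^-7 × 206265 = 0.10682″.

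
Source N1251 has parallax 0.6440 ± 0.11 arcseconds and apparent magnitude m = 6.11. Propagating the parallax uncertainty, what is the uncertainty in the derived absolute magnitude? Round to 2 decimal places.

M = m − 5 log₁₀ d + 5 = m + 5 log₁₀ p + 5, so ∂M/∂p = 5/(p ln 10).
σ_M = (5/ln 10) · (σ_p/p) = 2.1715 × 0.11/0.6440 = 2.1715 × 0.17081 = 0.37091.

σ_M = 0.37 mag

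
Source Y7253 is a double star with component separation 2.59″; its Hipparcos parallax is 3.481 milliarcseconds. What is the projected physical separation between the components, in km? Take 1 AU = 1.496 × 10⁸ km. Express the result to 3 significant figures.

d = 1/p = 1/0.003481″ = 287.27 pc.
At distance d (pc), an angle of θ arcsec spans θ·d AU: s = 2.59 × 287.27 = 744.03 AU.
= 744.03 × 1.496 × 10⁸ km = 1.1131 × 10^11 km.

1.11 × 10^11 km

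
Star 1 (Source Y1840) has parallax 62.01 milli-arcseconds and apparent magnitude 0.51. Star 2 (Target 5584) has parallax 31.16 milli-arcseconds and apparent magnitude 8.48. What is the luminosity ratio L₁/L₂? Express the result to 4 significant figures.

L₁/L₂ = 389.3

d₁ = 1/p₁ = 1/0.06201″ = 16.126 pc; d₂ = 1/p₂ = 1/0.03116″ = 32.092 pc.
M₁ = m₁ − 5 log₁₀ d₁ + 5 = 0.51 − 6.0376 + 5 = -0.5276.
M₂ = 8.48 − 7.5320 + 5 = 5.9480.
L₁/L₂ = 10^(0.4(M₂ − M₁)) = 10^(0.4 × 6.4756) = 10^2.59024 = 389.26.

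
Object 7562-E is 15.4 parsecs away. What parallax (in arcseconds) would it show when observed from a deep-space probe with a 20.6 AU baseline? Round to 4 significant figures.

1.338 arcsec

p (arcsec) = B (AU) / d (pc).
p = 20.6 / 15.4 = 1.3377 arcsec.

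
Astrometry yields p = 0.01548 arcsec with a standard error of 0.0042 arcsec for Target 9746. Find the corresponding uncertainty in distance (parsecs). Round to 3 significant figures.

17.5 pc

d = 1/p, so σ_d = σ_p / p².
σ_d = 0.00420 / (0.01548)² = 0.00420 / 0.00023963 = 17.527 pc.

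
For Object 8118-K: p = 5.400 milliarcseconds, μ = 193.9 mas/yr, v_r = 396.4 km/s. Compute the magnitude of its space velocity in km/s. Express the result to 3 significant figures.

431 km/s

d = 1/p = 1/0.005400″ = 185.19 pc.
μ = 193.9 mas/yr = 0.1939 ″/yr.
v_t = 4.740 μ d = 4.740 × 0.1939 × 185.19 = 170.21 km/s.
v = √(v_r² + v_t²) = √(396.4² + 170.21²) = √186104 = 431.4 km/s.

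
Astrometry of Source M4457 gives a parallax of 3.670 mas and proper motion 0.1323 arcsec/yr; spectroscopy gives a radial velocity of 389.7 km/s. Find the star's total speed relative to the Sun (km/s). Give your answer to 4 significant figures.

425.5 km/s

d = 1/p = 1/0.003670″ = 272.48 pc.
v_t = 4.740 μ d = 4.740 × 0.1323 × 272.48 = 170.87 km/s.
v = √(v_r² + v_t²) = √(389.7² + 170.87²) = √181063 = 425.51 km/s.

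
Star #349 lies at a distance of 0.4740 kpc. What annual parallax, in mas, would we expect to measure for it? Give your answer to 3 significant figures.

d = 0.4740 kpc = 474 pc.
p = 1/d = 1/474 = 0.0021097 arcsec.
= 0.0021097 × 1000 = 2.1097 mas.

2.11 mas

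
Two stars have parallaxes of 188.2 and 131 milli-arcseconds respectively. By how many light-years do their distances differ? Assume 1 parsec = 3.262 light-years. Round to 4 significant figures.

d_A = 1/0.1882″ = 5.3135 pc; d_B = 1/0.1310″ = 7.6336 pc.
|d_B − d_A| = |7.6336 − 5.3135| = 2.3201 pc = 2.3201 × 3.262 ly = 7.5682 ly.

7.568 ly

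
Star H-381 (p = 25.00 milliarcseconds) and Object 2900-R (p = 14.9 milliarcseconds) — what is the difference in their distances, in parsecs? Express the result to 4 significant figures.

d_A = 1/0.02500″ = 40 pc; d_B = 1/0.01490″ = 67.114 pc.
|d_B − d_A| = |67.114 − 40| = 27.114 pc.

27.11 pc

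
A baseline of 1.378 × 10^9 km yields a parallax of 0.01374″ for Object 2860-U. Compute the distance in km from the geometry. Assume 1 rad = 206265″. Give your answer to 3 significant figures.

θ = 0.01374″ = 0.01374/206265 = 6.6613 × 10^-8 rad.
d = B/θ = (1.378 × 10^9) / (6.6613 × 10^-8) = 2.0687 × 10^16 km.

2.07 × 10^16 km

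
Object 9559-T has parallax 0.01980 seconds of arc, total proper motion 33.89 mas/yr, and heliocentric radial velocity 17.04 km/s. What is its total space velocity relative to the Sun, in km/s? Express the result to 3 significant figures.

d = 1/p = 1/0.01980″ = 50.505 pc.
μ = 33.89 mas/yr = 0.03389 ″/yr.
v_t = 4.740 μ d = 4.740 × 0.03389 × 50.505 = 8.1131 km/s.
v = √(v_r² + v_t²) = √(17.04² + 8.1131²) = √356.184 = 18.873 km/s.

18.9 km/s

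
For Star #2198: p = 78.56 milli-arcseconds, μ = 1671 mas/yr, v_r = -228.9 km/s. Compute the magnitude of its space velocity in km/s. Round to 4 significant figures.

d = 1/p = 1/0.07856″ = 12.729 pc.
μ = 1671 mas/yr = 1.671 ″/yr.
v_t = 4.740 μ d = 4.740 × 1.671 × 12.729 = 100.82 km/s.
v = √(v_r² + v_t²) = √((-228.9)² + 100.82²) = √62559.9 = 250.12 km/s.

250.1 km/s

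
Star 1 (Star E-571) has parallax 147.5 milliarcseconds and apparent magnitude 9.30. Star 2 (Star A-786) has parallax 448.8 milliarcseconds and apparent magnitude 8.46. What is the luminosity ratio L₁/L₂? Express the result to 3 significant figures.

L₁/L₂ = 4.27

d₁ = 1/p₁ = 1/0.1475″ = 6.7797 pc; d₂ = 1/p₂ = 1/0.4488″ = 2.2282 pc.
M₁ = m₁ − 5 log₁₀ d₁ + 5 = 9.30 − 4.1561 + 5 = 10.1439.
M₂ = 8.46 − 1.7398 + 5 = 11.7202.
L₁/L₂ = 10^(0.4(M₂ − M₁)) = 10^(0.4 × 1.5763) = 10^0.63052 = 4.2709.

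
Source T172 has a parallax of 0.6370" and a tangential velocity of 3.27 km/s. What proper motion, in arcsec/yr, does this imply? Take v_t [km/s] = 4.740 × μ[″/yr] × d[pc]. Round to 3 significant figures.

d = 1/p = 1/0.6370″ = 1.5699 pc.
μ = v_t / (4.74 d) = 3.27 / (4.74 × 1.5699) = 3.27 / 7.4413 = 0.43944 ″/yr.

0.439 arcsec/yr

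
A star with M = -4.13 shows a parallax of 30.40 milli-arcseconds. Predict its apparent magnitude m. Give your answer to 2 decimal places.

d = 1/p = 1/0.03040″ = 32.895 pc.
m − M = 5 log₁₀ d − 5 = 5 log₁₀(32.895) − 5 = 7.5856 − 5 = 2.5856.
m = M + (m − M) = -4.13 + 2.5856 = -1.54.

m = -1.54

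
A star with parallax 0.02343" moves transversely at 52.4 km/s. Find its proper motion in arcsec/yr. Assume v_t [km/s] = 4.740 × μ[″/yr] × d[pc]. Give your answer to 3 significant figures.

0.259 arcsec/yr

d = 1/p = 1/0.02343″ = 42.68 pc.
μ = v_t / (4.74 d) = 52.4 / (4.74 × 42.68) = 52.4 / 202.3 = 0.25902 ″/yr.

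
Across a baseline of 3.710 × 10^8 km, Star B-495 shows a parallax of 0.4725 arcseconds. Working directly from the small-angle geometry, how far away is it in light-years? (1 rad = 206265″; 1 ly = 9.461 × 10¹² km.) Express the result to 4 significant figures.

θ = 0.4725″ = 0.4725/206265 = 2.2907 × 10^-6 rad.
d = B/θ = (3.710 × 10^8) / (2.2907 × 10^-6) = 1.6196 × 10^14 km = (1.6196 × 10^14) / (9.461 × 10^12) ly = 17.119 ly.

17.12 ly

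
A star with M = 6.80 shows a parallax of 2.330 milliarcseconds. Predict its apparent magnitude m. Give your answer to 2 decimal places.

m = 14.96

d = 1/p = 1/0.002330″ = 429.18 pc.
m − M = 5 log₁₀ d − 5 = 5 log₁₀(429.18) − 5 = 13.1632 − 5 = 8.1632.
m = M + (m − M) = 6.80 + 8.1632 = 14.96.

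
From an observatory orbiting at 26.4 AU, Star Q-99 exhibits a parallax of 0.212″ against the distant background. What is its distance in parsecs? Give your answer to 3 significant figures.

125 pc

With baseline B (in AU) and parallax p (in arcsec), d = B/p parsecs.
d = 26.4 / 0.212 = 124.53 pc.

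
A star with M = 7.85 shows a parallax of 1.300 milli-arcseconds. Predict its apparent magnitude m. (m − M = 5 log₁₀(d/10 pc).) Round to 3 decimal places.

d = 1/p = 1/0.001300″ = 769.23 pc.
m − M = 5 log₁₀ d − 5 = 5 log₁₀(769.23) − 5 = 14.4303 − 5 = 9.4303.
m = M + (m − M) = 7.85 + 9.4303 = 17.280.

m = 17.280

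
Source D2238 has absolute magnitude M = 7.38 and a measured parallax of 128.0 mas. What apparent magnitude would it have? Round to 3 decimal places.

d = 1/p = 1/0.1280″ = 7.8125 pc.
m − M = 5 log₁₀ d − 5 = 5 log₁₀(7.8125) − 5 = 4.4640 − 5 = -0.5360.
m = M + (m − M) = 7.38 + (-0.5360) = 6.844.

m = 6.844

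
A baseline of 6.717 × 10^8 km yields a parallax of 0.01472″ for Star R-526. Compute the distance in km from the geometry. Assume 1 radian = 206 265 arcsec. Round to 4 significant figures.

θ = 0.01472″ = 0.01472/206265 = 7.1365 × 10^-8 rad.
d = B/θ = (6.717 × 10^8) / (7.1365 × 10^-8) = 9.4122 × 10^15 km.

9.412 × 10^15 km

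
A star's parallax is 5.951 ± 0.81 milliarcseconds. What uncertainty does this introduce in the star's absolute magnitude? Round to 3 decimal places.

σ_M = 0.296 mag

M = m − 5 log₁₀ d + 5 = m + 5 log₁₀ p + 5, so ∂M/∂p = 5/(p ln 10).
σ_M = (5/ln 10) · (σ_p/p) = 2.1715 × 0.81/5.951 = 2.1715 × 0.13611 = 0.29556.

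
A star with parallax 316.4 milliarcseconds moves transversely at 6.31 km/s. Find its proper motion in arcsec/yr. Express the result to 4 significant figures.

0.4212 arcsec/yr

d = 1/p = 1/0.3164″ = 3.1606 pc.
μ = v_t / (4.74 d) = 6.31 / (4.74 × 3.1606) = 6.31 / 14.981 = 0.4212 ″/yr.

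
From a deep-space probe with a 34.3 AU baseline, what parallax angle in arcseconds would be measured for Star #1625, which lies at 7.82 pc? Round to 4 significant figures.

4.386 arcsec

p (arcsec) = B (AU) / d (pc).
p = 34.3 / 7.82 = 4.3862 arcsec.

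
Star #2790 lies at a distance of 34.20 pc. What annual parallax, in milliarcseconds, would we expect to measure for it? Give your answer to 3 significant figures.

p = 1/d = 1/34.2 = 0.02924 arcsec.
= 0.02924 × 1000 = 29.24 mas.

29.2 mas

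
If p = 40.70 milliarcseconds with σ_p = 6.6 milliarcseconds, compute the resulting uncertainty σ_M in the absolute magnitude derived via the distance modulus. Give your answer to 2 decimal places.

M = m − 5 log₁₀ d + 5 = m + 5 log₁₀ p + 5, so ∂M/∂p = 5/(p ln 10).
σ_M = (5/ln 10) · (σ_p/p) = 2.1715 × 6.6/40.70 = 2.1715 × 0.16216 = 0.35213.

σ_M = 0.35 mag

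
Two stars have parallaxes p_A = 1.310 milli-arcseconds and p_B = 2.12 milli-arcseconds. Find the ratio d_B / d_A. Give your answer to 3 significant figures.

0.618

Since d = 1/p, d_B/d_A = p_A/p_B.
= 1.310 / 2.12 = 0.61792.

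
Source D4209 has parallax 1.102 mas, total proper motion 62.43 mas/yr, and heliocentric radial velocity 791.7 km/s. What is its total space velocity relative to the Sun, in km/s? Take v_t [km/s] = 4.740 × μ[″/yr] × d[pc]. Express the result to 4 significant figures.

d = 1/p = 1/0.001102″ = 907.44 pc.
μ = 62.43 mas/yr = 0.06243 ″/yr.
v_t = 4.740 μ d = 4.740 × 0.06243 × 907.44 = 268.53 km/s.
v = √(v_r² + v_t²) = √(791.7² + 268.53²) = √698897 = 836 km/s.

836.0 km/s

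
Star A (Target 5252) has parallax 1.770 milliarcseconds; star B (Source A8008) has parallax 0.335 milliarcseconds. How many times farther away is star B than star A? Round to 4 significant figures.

5.284

Since d = 1/p, d_B/d_A = p_A/p_B.
= 1.770 / 0.335 = 5.2836.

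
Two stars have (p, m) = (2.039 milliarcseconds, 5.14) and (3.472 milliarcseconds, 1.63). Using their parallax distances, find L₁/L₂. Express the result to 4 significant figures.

L₁/L₂ = 0.1144

d₁ = 1/p₁ = 1/0.002039″ = 490.44 pc; d₂ = 1/p₂ = 1/0.003472″ = 288.02 pc.
M₁ = m₁ − 5 log₁₀ d₁ + 5 = 5.14 − 13.4529 + 5 = -3.3129.
M₂ = 1.63 − 12.2971 + 5 = -5.6671.
L₁/L₂ = 10^(0.4(M₂ − M₁)) = 10^(0.4 × (-2.3542)) = 10^(-0.94168) = 0.11437.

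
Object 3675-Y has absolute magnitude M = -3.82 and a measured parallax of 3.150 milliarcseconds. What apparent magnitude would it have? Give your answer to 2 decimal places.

d = 1/p = 1/0.003150″ = 317.46 pc.
m − M = 5 log₁₀ d − 5 = 5 log₁₀(317.46) − 5 = 12.5084 − 5 = 7.5084.
m = M + (m − M) = -3.82 + 7.5084 = 3.69.

m = 3.69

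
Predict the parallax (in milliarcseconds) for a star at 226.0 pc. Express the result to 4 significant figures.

p = 1/d = 1/226 = 0.0044248 arcsec.
= 0.0044248 × 1000 = 4.4248 mas.

4.425 mas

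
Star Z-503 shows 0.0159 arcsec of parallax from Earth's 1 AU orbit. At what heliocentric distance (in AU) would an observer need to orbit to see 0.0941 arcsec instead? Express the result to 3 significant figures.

5.92 AU

Parallax scales linearly with baseline: p ∝ B, so B = p_target / p_Earth × 1 AU.
B = 0.0941 / 0.0159 = 5.9182 AU.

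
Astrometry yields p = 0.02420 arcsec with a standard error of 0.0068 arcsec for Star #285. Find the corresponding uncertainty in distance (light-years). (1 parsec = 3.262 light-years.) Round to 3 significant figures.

37.9 ly

d = 1/p, so σ_d = σ_p / p².
σ_d = 0.00680 / (0.02420)² = 0.00680 / 0.00058564 = 11.611 pc = 11.611 × 3.262 ly = 37.875 ly.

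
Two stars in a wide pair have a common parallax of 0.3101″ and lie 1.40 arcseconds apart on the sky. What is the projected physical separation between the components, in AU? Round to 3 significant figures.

d = 1/p = 1/0.3101″ = 3.2248 pc.
At distance d (pc), an angle of θ arcsec spans θ·d AU: s = 1.40 × 3.2248 = 4.5147 AU.

4.51 AU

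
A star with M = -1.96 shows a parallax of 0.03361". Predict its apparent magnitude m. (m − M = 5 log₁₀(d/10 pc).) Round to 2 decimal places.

m = 0.41

d = 1/p = 1/0.03361″ = 29.753 pc.
m − M = 5 log₁₀ d − 5 = 5 log₁₀(29.753) − 5 = 7.3677 − 5 = 2.3677.
m = M + (m − M) = -1.96 + 2.3677 = 0.41.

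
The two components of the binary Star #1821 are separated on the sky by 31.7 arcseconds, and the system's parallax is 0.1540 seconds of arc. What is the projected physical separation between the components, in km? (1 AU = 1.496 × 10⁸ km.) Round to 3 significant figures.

d = 1/p = 1/0.1540″ = 6.4935 pc.
At distance d (pc), an angle of θ arcsec spans θ·d AU: s = 31.7 × 6.4935 = 205.84 AU.
= 205.84 × 1.496 × 10⁸ km = 3.0794 × 10^10 km.

3.08 × 10^10 km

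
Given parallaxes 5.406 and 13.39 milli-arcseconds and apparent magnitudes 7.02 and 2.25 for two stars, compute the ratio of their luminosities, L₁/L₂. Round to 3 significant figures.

d₁ = 1/p₁ = 1/0.005406″ = 184.98 pc; d₂ = 1/p₂ = 1/0.01339″ = 74.683 pc.
M₁ = m₁ − 5 log₁₀ d₁ + 5 = 7.02 − 11.3356 + 5 = 0.6844.
M₂ = 2.25 − 9.3661 + 5 = -2.1161.
L₁/L₂ = 10^(0.4(M₂ − M₁)) = 10^(0.4 × (-2.8005)) = 10^(-1.12020) = 0.075823.

L₁/L₂ = 0.0758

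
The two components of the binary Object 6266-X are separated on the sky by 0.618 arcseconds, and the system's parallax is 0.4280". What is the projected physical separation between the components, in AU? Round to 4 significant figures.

1.444 AU

d = 1/p = 1/0.4280″ = 2.3364 pc.
At distance d (pc), an angle of θ arcsec spans θ·d AU: s = 0.618 × 2.3364 = 1.4439 AU.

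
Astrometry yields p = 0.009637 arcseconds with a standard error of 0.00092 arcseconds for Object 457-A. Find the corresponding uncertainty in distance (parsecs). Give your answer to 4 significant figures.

9.906 pc

d = 1/p, so σ_d = σ_p / p².
σ_d = 0.000920 / (0.009637)² = 0.000920 / 0.000092872 = 9.9061 pc.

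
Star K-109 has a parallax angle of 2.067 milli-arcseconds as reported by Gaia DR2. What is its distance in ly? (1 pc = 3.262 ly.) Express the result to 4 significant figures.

p = 2.067 milli-arcseconds = 0.002067 arcsec.
d = 1/p = 1/0.002067 = 483.79 pc.
In light-years: 483.79 × 3.262 = 1578.1 ly.

1578 ly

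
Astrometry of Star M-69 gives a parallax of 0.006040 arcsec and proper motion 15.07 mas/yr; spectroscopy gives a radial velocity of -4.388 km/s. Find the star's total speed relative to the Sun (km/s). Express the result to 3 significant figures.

12.6 km/s

d = 1/p = 1/0.006040″ = 165.56 pc.
μ = 15.07 mas/yr = 0.01507 ″/yr.
v_t = 4.740 μ d = 4.740 × 0.01507 × 165.56 = 11.826 km/s.
v = √(v_r² + v_t²) = √((-4.388)² + 11.826²) = √159.109 = 12.614 km/s.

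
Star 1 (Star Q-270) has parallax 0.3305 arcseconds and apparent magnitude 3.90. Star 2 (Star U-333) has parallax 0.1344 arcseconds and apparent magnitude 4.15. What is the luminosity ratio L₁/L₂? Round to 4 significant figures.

d₁ = 1/p₁ = 1/0.3305″ = 3.0257 pc; d₂ = 1/p₂ = 1/0.1344″ = 7.4405 pc.
M₁ = m₁ − 5 log₁₀ d₁ + 5 = 3.90 − 2.4041 + 5 = 6.4959.
M₂ = 4.15 − 4.3580 + 5 = 4.7920.
L₁/L₂ = 10^(0.4(M₂ − M₁)) = 10^(0.4 × (-1.7039)) = 10^(-0.68156) = 0.20818.

L₁/L₂ = 0.2082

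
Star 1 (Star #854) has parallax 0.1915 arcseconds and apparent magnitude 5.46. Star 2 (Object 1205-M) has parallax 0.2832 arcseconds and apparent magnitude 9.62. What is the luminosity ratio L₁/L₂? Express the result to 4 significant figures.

L₁/L₂ = 100.9

d₁ = 1/p₁ = 1/0.1915″ = 5.2219 pc; d₂ = 1/p₂ = 1/0.2832″ = 3.5311 pc.
M₁ = m₁ − 5 log₁₀ d₁ + 5 = 5.46 − 3.5891 + 5 = 6.8709.
M₂ = 9.62 − 2.7396 + 5 = 11.8804.
L₁/L₂ = 10^(0.4(M₂ − M₁)) = 10^(0.4 × 5.0095) = 10^2.00380 = 100.88.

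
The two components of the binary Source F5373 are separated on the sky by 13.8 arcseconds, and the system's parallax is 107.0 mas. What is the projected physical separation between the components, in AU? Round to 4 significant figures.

129.0 AU

d = 1/p = 1/0.1070″ = 9.3458 pc.
At distance d (pc), an angle of θ arcsec spans θ·d AU: s = 13.8 × 9.3458 = 128.97 AU.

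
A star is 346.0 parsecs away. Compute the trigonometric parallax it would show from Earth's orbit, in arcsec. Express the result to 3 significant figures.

p = 1/d = 1/346 = 0.0028902 arcsec.

0.00289 arcsec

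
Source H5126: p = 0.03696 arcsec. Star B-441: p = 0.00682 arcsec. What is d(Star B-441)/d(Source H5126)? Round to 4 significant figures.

Since d = 1/p, d_B/d_A = p_A/p_B.
= 0.03696 / 0.00682 = 5.4194.

5.419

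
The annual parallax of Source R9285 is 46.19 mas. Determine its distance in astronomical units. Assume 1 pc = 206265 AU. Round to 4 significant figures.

4.466 × 10^6 AU

p = 46.19 mas = 0.04619 arcsec.
d = 1/p = 1/0.04619 = 21.65 pc.
In AU: 21.65 × 206265 = 4.4656 × 10^6 AU.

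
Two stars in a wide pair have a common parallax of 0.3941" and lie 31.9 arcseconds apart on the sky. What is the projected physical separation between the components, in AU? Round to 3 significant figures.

d = 1/p = 1/0.3941″ = 2.5374 pc.
At distance d (pc), an angle of θ arcsec spans θ·d AU: s = 31.9 × 2.5374 = 80.943 AU.

80.9 AU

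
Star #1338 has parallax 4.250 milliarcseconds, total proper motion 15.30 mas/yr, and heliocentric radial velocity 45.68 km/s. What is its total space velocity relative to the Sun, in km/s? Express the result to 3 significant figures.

48.8 km/s

d = 1/p = 1/0.004250″ = 235.29 pc.
μ = 15.30 mas/yr = 0.01530 ″/yr.
v_t = 4.740 μ d = 4.740 × 0.01530 × 235.29 = 17.064 km/s.
v = √(v_r² + v_t²) = √(45.68² + 17.064²) = √2377.84 = 48.763 km/s.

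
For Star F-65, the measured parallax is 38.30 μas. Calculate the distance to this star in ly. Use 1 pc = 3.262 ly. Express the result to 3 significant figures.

p = 38.30 μas = 0.00003830 arcsec.
d = 1/p = 1/0.00003830 = 26110 pc.
In light-years: 26110 × 3.262 = 85171 ly.

85200 ly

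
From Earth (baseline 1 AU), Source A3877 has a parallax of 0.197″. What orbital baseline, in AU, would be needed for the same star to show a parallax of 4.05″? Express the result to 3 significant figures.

20.6 AU

Parallax scales linearly with baseline: p ∝ B, so B = p_target / p_Earth × 1 AU.
B = 4.05 / 0.197 = 20.558 AU.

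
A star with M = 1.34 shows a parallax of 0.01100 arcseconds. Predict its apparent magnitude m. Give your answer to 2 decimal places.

m = 6.13

d = 1/p = 1/0.01100″ = 90.909 pc.
m − M = 5 log₁₀ d − 5 = 5 log₁₀(90.909) − 5 = 9.7930 − 5 = 4.7930.
m = M + (m − M) = 1.34 + 4.7930 = 6.13.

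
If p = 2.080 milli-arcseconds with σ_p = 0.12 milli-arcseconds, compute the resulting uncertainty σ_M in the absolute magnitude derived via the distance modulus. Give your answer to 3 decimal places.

σ_M = 0.125 mag

M = m − 5 log₁₀ d + 5 = m + 5 log₁₀ p + 5, so ∂M/∂p = 5/(p ln 10).
σ_M = (5/ln 10) · (σ_p/p) = 2.1715 × 0.12/2.080 = 2.1715 × 0.057692 = 0.12528.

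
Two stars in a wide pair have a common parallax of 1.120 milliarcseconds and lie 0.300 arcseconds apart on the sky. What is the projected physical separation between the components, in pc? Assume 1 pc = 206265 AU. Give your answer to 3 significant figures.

d = 1/p = 1/0.001120″ = 892.86 pc.
At distance d (pc), an angle of θ arcsec spans θ·d AU: s = 0.300 × 892.86 = 267.86 AU.
= 267.86 / 206265 = 0.0012986 pc.

0.00130 pc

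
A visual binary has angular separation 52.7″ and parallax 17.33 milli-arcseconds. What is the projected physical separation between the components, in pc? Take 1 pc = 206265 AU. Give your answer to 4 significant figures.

0.01474 pc

d = 1/p = 1/0.01733″ = 57.703 pc.
At distance d (pc), an angle of θ arcsec spans θ·d AU: s = 52.7 × 57.703 = 3040.9 AU.
= 3040.9 / 206265 = 0.014743 pc.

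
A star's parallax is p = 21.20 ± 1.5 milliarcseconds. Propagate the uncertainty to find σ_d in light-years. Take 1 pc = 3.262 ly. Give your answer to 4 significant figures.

10.89 ly

d = 1/p, so σ_d = σ_p / p².
σ_d = 0.00150 / (0.02120)² = 0.00150 / 0.00044944 = 3.3375 pc = 3.3375 × 3.262 ly = 10.887 ly.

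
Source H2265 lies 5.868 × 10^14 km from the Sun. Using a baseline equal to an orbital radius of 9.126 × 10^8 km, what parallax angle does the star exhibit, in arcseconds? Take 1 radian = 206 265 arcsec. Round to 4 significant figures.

0.3208 arcsec

θ ≈ B/d = (9.126 × 10^8) / (5.868 × 10^14) = 1.5552 × 10^-6 rad.
In arcseconds: 1.5552 × 10^-6 × 206265 = 0.32078″.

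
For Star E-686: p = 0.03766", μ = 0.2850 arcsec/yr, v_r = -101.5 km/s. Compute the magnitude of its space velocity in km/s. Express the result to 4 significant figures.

d = 1/p = 1/0.03766″ = 26.553 pc.
v_t = 4.740 μ d = 4.740 × 0.2850 × 26.553 = 35.87 km/s.
v = √(v_r² + v_t²) = √((-101.5)² + 35.87²) = √11588.9 = 107.65 km/s.

107.7 km/s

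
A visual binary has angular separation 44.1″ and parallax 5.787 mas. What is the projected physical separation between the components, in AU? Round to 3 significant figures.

d = 1/p = 1/0.005787″ = 172.8 pc.
At distance d (pc), an angle of θ arcsec spans θ·d AU: s = 44.1 × 172.8 = 7620.5 AU.

7620 AU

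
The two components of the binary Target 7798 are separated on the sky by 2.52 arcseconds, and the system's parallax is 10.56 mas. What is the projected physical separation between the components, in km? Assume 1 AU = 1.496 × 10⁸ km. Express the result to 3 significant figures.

3.57 × 10^10 km

d = 1/p = 1/0.01056″ = 94.697 pc.
At distance d (pc), an angle of θ arcsec spans θ·d AU: s = 2.52 × 94.697 = 238.64 AU.
= 238.64 × 1.496 × 10⁸ km = 3.5701 × 10^10 km.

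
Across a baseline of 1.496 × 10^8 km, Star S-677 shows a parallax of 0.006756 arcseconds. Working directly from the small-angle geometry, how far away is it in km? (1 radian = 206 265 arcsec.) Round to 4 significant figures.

θ = 0.006756″ = 0.006756/206265 = 3.2754 × 10^-8 rad.
d = B/θ = (1.496 × 10^8) / (3.2754 × 10^-8) = 4.5674 × 10^15 km.

4.567 × 10^15 km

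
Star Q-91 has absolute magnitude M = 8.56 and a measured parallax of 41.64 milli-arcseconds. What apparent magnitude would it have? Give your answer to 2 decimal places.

m = 10.46

d = 1/p = 1/0.04164″ = 24.015 pc.
m − M = 5 log₁₀ d − 5 = 5 log₁₀(24.015) − 5 = 6.9024 − 5 = 1.9024.
m = M + (m − M) = 8.56 + 1.9024 = 10.46.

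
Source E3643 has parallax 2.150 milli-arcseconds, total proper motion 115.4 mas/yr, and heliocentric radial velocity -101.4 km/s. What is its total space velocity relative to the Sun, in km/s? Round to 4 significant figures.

273.9 km/s

d = 1/p = 1/0.002150″ = 465.12 pc.
μ = 115.4 mas/yr = 0.1154 ″/yr.
v_t = 4.740 μ d = 4.740 × 0.1154 × 465.12 = 254.42 km/s.
v = √(v_r² + v_t²) = √((-101.4)² + 254.42²) = √75011.5 = 273.88 km/s.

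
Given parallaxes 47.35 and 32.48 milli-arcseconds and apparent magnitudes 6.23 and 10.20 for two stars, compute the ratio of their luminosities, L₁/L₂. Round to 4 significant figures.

d₁ = 1/p₁ = 1/0.04735″ = 21.119 pc; d₂ = 1/p₂ = 1/0.03248″ = 30.788 pc.
M₁ = m₁ − 5 log₁₀ d₁ + 5 = 6.23 − 6.6234 + 5 = 4.6066.
M₂ = 10.20 − 7.4419 + 5 = 7.7581.
L₁/L₂ = 10^(0.4(M₂ − M₁)) = 10^(0.4 × 3.1515) = 10^1.26060 = 18.222.

L₁/L₂ = 18.22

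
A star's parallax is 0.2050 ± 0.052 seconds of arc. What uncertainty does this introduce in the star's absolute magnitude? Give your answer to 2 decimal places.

M = m − 5 log₁₀ d + 5 = m + 5 log₁₀ p + 5, so ∂M/∂p = 5/(p ln 10).
σ_M = (5/ln 10) · (σ_p/p) = 2.1715 × 0.052/0.2050 = 2.1715 × 0.25366 = 0.55082.

σ_M = 0.55 mag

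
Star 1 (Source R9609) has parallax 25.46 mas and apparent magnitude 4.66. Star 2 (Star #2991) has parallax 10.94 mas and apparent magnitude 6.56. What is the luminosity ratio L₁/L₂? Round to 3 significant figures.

d₁ = 1/p₁ = 1/0.02546″ = 39.277 pc; d₂ = 1/p₂ = 1/0.01094″ = 91.408 pc.
M₁ = m₁ − 5 log₁₀ d₁ + 5 = 4.66 − 7.9707 + 5 = 1.6893.
M₂ = 6.56 − 9.8049 + 5 = 1.7551.
L₁/L₂ = 10^(0.4(M₂ − M₁)) = 10^(0.4 × 0.0658) = 10^0.02632 = 1.0625.

L₁/L₂ = 1.06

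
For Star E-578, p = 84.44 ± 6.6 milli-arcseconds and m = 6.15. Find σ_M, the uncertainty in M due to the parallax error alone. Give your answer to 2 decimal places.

σ_M = 0.17 mag

M = m − 5 log₁₀ d + 5 = m + 5 log₁₀ p + 5, so ∂M/∂p = 5/(p ln 10).
σ_M = (5/ln 10) · (σ_p/p) = 2.1715 × 6.6/84.44 = 2.1715 × 0.078162 = 0.16973.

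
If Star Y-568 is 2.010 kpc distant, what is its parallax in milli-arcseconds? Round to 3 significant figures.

d = 2.010 kpc = 2010 pc.
p = 1/d = 1/2010 = 0.00049751 arcsec.
= 0.00049751 × 1000 = 0.49751 mas.

0.498 mas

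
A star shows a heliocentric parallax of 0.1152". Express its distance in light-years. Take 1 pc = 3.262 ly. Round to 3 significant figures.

d = 1/p = 1/0.1152 = 8.6806 pc.
In light-years: 8.6806 × 3.262 = 28.316 ly.

28.3 light years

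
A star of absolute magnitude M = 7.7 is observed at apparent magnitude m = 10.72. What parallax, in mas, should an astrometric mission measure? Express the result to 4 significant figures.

24.89 mas

m − M = 10.72 − 7.7 = 3.02.
d = 10^((m−M)/5 + 1) = 10^1.604 = 40.179 pc.
p = 1/d = 1/40.179 = 0.024889 arcsec = 24.889 mas.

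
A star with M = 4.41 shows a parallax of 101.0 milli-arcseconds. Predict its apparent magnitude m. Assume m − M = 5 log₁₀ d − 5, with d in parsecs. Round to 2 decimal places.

m = 4.39

d = 1/p = 1/0.1010″ = 9.901 pc.
m − M = 5 log₁₀ d − 5 = 5 log₁₀(9.901) − 5 = 4.9784 − 5 = -0.0216.
m = M + (m − M) = 4.41 + (-0.0216) = 4.39.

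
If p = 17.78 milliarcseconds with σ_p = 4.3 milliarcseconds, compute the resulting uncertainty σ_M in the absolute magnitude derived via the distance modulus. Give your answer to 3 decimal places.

σ_M = 0.525 mag

M = m − 5 log₁₀ d + 5 = m + 5 log₁₀ p + 5, so ∂M/∂p = 5/(p ln 10).
σ_M = (5/ln 10) · (σ_p/p) = 2.1715 × 4.3/17.78 = 2.1715 × 0.24184 = 0.52516.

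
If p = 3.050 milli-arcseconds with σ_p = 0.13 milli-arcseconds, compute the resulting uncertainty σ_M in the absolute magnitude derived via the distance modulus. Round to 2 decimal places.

M = m − 5 log₁₀ d + 5 = m + 5 log₁₀ p + 5, so ∂M/∂p = 5/(p ln 10).
σ_M = (5/ln 10) · (σ_p/p) = 2.1715 × 0.13/3.050 = 2.1715 × 0.042623 = 0.092556.

σ_M = 0.09 mag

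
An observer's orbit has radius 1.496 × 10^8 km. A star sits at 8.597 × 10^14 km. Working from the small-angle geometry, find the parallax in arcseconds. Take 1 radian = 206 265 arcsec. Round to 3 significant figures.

0.0359 arcsec

θ ≈ B/d = (1.496 × 10^8) / (8.597 × 10^14) = 1.7401 × 10^-7 rad.
In arcseconds: 1.7401 × 10^-7 × 206265 = 0.035892″.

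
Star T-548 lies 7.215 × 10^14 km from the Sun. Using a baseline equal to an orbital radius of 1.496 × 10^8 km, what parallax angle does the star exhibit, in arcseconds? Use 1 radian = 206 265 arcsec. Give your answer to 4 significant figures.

θ ≈ B/d = (1.496 × 10^8) / (7.215 × 10^14) = 2.0735 × 10^-7 rad.
In arcseconds: 2.0735 × 10^-7 × 206265 = 0.042769″.

0.04277 arcsec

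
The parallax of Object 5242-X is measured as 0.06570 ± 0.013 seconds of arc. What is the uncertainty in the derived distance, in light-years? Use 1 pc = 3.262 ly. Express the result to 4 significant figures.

9.824 ly

d = 1/p, so σ_d = σ_p / p².
σ_d = 0.0130 / (0.06570)² = 0.0130 / 0.0043165 = 3.0117 pc = 3.0117 × 3.262 ly = 9.8242 ly.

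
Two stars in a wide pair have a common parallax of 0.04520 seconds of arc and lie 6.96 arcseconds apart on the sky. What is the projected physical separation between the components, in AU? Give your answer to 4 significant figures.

d = 1/p = 1/0.04520″ = 22.124 pc.
At distance d (pc), an angle of θ arcsec spans θ·d AU: s = 6.96 × 22.124 = 153.98 AU.

154.0 AU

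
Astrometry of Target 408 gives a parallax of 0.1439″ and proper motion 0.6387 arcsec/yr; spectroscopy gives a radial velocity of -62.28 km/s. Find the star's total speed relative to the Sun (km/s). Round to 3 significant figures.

d = 1/p = 1/0.1439″ = 6.9493 pc.
v_t = 4.740 μ d = 4.740 × 0.6387 × 6.9493 = 21.039 km/s.
v = √(v_r² + v_t²) = √((-62.28)² + 21.039²) = √4321.44 = 65.738 km/s.

65.7 km/s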